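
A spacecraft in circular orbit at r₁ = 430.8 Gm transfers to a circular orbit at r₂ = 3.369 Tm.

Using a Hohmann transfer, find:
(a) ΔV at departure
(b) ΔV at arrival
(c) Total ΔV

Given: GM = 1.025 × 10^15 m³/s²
r₁ = 430.8 Gm = 4.308 × 10^11 m
r₂ = 3.369 Tm = 3.369 × 10^12 m
GM = 1.025 × 10^15 m³/s²
Transfer ellipse: a_t = (r₁ + r₂)/2 = 1.8999 × 10^12 m
Circular speed at r₁: v₁ = √(GM/r₁) = 48.778 m/s
Transfer speed at r₁ (periapsis): v₁ₜ = √(GM(2/r₁ − 1/a_t)) = 64.9545 m/s
(a) ΔV₁ = v₁ₜ − v₁ = 16.1765 m/s ≈ 16.18 m/s
Circular speed at r₂: v₂ = √(GM/r₂) = 17.4426 m/s
Transfer speed at r₂ (apoapsis): v₂ₜ = √(GM(2/r₂ − 1/a_t)) = 8.30585 m/s
(b) ΔV₂ = v₂ − v₂ₜ = 9.13676 m/s ≈ 9.137 m/s
(c) ΔV_total = ΔV₁ + ΔV₂ = 25.3132 m/s ≈ 25.31 m/s

Final answer:
(a) ΔV₁ = 16.18 m/s
(b) ΔV₂ = 9.137 m/s
(c) ΔV_total = 25.31 m/s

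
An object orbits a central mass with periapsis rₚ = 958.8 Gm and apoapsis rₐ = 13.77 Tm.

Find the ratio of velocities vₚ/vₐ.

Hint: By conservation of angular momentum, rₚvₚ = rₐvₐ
rₚ = 958.8 Gm = 9.588 × 10^11 m
rₐ = 13.77 Tm = 1.377 × 10^13 m
rₚvₚ = rₐvₐ  ⇒  vₚ/vₐ = rₐ/rₚ
vₚ/vₐ = (1.377 × 10^13) / (9.588 × 10^11) = 14.3617

Final answer: vₚ/vₐ = 14.36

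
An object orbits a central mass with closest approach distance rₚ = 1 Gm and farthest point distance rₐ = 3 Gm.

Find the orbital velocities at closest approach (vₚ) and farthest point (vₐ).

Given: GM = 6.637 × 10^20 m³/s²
rₚ = 1 Gm = 1 × 10^9 m
rₐ = 3 Gm = 3 × 10^9 m
GM = 6.637 × 10^20 m³/s²
a = (rₚ + rₐ)/2 = 2 × 10^9 m
Vis-viva: v² = GM (2/r − 1/a)
vₚ² = 6.637 × 10^20 × (2 × 10^-9 − 5 × 10^-10) = 9.9555 × 10^11 m²/s²
vₚ = 997773 m/s ≈ 997.8 km/s
vₐ² = 6.637 × 10^20 × (6.66667 × 10^-10 − 5 × 10^-10) = 1.10617 × 10^11 m²/s²
vₐ = 332591 m/s ≈ 332.6 km/s

Final answer: vₚ = 997.8 km/s, vₐ = 332.6 km/s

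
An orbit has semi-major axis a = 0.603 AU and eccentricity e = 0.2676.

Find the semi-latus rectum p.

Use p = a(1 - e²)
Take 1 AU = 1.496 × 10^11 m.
a = 0.603 AU = 9.02088 × 10^10 m
e = 0.2676,  e² = 0.0716098,  1 − e² = 0.92839
p = a(1 − e²) = 9.02088 × 10^10 m × 0.92839 = 8.3749 × 10^10 m ≈ 0.5598 AU

Final answer: p = 0.5598 AU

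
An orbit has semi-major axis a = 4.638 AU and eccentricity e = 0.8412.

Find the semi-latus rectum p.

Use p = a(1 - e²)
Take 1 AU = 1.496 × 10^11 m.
a = 4.638 AU = 6.93845 × 10^11 m
e = 0.8412,  e² = 0.707617,  1 − e² = 0.292383
p = a(1 − e²) = 6.93845 × 10^11 m × 0.292383 = 2.02868 × 10^11 m ≈ 1.356 AU

Final answer: p = 1.356 AU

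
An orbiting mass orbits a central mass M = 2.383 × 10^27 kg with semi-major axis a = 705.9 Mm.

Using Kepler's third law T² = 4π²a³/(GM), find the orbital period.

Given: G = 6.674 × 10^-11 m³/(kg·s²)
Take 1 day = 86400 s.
M = 2.383 × 10^27 kg
GM = G × M = 6.674 × 10^-11 × 2.383 × 10^27 = 1.59041 × 10^17 m³/s²
a = 705.9 Mm = 7.059 × 10^8 m
a³ = 3.51746 × 10^26 m³
T = 2π √(a³/GM) = 2π √((3.51746 × 10^26) / (1.59041 × 10^17)) = 2π × 47028.3 s
T = 295488 s ≈ 3.42 days

Final answer: 3.42 days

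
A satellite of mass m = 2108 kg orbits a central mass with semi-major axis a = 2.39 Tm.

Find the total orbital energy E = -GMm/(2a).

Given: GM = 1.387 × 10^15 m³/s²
a = 2.39 Tm = 2.39 × 10^12 m
GM = 1.387 × 10^15 m³/s²
2a = 4.78 × 10^12 m
GMm = 1.387 × 10^15 × 2108 = 2.9238 × 10^18 m³·kg/s²
E = −GMm/(2a) = -611673 J ≈ -611.7 kJ

Final answer: -611.7 kJ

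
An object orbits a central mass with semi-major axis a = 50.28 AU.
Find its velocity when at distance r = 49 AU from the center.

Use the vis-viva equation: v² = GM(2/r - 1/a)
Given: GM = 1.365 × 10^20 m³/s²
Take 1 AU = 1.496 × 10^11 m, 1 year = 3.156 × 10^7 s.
a = 50.28 AU = 7.52189 × 10^12 m
r = 49 AU = 7.3304 × 10^12 m
GM = 1.365 × 10^20 m³/s²
2/r − 1/a = 2.72836 × 10^-13 − 1.32945 × 10^-13 = 1.39891 × 10^-13 m⁻¹
v² = GM (2/r − 1/a) = 1.90951 × 10^7 m²/s²
v = 4369.8 m/s ≈ 0.9219 AU/year

Final answer: 0.9219 AU/year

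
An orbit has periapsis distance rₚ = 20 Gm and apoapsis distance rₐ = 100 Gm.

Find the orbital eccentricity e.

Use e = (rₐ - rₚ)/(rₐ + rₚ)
rₚ = 20 Gm = 2 × 10^10 m
rₐ = 100 Gm = 1 × 10^11 m
rₐ − rₚ = 8 × 10^10 m
rₐ + rₚ = 1.2 × 10^11 m
e = (rₐ − rₚ)/(rₐ + rₚ) = 0.666667

Final answer: e = 0.6667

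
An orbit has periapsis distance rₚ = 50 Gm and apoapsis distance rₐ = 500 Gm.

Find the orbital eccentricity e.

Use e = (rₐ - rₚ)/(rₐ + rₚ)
rₚ = 50 Gm = 5 × 10^10 m
rₐ = 500 Gm = 5 × 10^11 m
rₐ − rₚ = 4.5 × 10^11 m
rₐ + rₚ = 5.5 × 10^11 m
e = (rₐ − rₚ)/(rₐ + rₚ) = 0.818182

Final answer: e = 0.8182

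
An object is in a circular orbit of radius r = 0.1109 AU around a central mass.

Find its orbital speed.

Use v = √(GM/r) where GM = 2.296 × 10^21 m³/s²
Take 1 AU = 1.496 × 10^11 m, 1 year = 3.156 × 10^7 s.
r = 0.1109 AU = 1.65906 × 10^10 m
GM = 2.296 × 10^21 m³/s²
GM/r = (2.296 × 10^21) / (1.65906 × 10^10) = 1.38391 × 10^11 m²/s²
v = √(GM/r) = 372010 m/s ≈ 78.48 AU/year

Final answer: 78.48 AU/year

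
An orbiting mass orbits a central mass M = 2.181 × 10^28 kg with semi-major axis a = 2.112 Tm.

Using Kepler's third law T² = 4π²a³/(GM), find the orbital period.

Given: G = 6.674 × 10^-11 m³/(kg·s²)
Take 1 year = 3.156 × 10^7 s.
M = 2.181 × 10^28 kg
GM = G × M = 6.674 × 10^-11 × 2.181 × 10^28 = 1.4556 × 10^18 m³/s²
a = 2.112 Tm = 2.112 × 10^12 m
a³ = 9.42067 × 10^36 m³
T = 2π √(a³/GM) = 2π √((9.42067 × 10^36) / (1.4556 × 10^18)) = 2π × 2.54402 × 10^9 s
T = 1.59845 × 10^10 s ≈ 506.5 years

Final answer: 506.5 years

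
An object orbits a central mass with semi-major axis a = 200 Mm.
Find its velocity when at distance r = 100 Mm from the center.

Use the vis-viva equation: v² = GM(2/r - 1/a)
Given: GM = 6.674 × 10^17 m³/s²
a = 200 Mm = 2 × 10^8 m
r = 100 Mm = 1 × 10^8 m
GM = 6.674 × 10^17 m³/s²
2/r − 1/a = 2 × 10^-8 − 5 × 10^-9 = 1.5 × 10^-8 m⁻¹
v² = GM (2/r − 1/a) = 1.0011 × 10^10 m²/s²
v = 100055 m/s ≈ 100.1 km/s

Final answer: 100.1 km/s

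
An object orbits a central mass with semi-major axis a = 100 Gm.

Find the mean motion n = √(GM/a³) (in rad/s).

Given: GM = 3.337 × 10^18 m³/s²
a = 100 Gm = 1 × 10^11 m
GM = 3.337 × 10^18 m³/s²
a³ = 1 × 10^33 m³
GM/a³ = (3.337 × 10^18) / (1 × 10^33) = 3.337 × 10^-15 s⁻²
n = √(GM/a³) = 5.77668 × 10^-8 rad/s ≈ 5.777 × 10^-8 rad/s

Final answer: n = 5.777 × 10^-8 rad/s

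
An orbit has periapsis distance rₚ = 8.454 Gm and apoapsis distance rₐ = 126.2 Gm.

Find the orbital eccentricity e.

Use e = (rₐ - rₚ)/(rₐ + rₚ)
rₚ = 8.454 Gm = 8.454 × 10^9 m
rₐ = 126.2 Gm = 1.262 × 10^11 m
rₐ − rₚ = 1.17746 × 10^11 m
rₐ + rₚ = 1.34654 × 10^11 m
e = (rₐ − rₚ)/(rₐ + rₚ) = 0.874434

Final answer: e = 0.8744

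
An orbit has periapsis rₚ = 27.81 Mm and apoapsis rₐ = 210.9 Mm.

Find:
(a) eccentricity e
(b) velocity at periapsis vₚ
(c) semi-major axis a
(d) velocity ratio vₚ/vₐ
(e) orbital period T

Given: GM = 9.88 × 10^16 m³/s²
rₚ = 27.81 Mm = 2.781 × 10^7 m
rₐ = 210.9 Mm = 2.109 × 10^8 m
GM = 9.88 × 10^16 m³/s²
a = (rₚ + rₐ)/2 = 1.19355 × 10^8 m
e = (rₐ − rₚ)/(rₐ + rₚ) = (1.8309 × 10^8) / (2.3871 × 10^8) = 0.766998
(a) e = 0.766998 ≈ 0.767
(b) vₚ² = GM (2/rₚ − 1/a) = 9.88 × 10^16 × (7.19166 × 10^-8 − 8.37837 × 10^-9) = 6.27758 × 10^9 m²/s²;  vₚ = 79231.1 m/s ≈ 79.23 km/s
(c) a = 1.19355 × 10^8 m ≈ 119.4 Mm
(d) vₚ/vₐ = rₐ/rₚ (angular momentum) = (2.109 × 10^8) / (2.781 × 10^7) = 7.5836 ≈ 7.584
(e) a³ = 1.70029 × 10^24 m³;  T = 2π √(a³/GM) = 2π × 4148.42 s = 26065.3 s ≈ 7.24 hours

Final answer:
(a) eccentricity e = 0.767
(b) velocity at periapsis vₚ = 79.23 km/s
(c) semi-major axis a = 119.4 Mm
(d) velocity ratio vₚ/vₐ = 7.584
(e) orbital period T = 7.24 hours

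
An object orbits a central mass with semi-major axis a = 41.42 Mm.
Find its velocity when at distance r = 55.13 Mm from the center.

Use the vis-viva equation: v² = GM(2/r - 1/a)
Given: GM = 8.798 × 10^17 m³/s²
a = 41.42 Mm = 4.142 × 10^7 m
r = 55.13 Mm = 5.513 × 10^7 m
GM = 8.798 × 10^17 m³/s²
2/r − 1/a = 3.62779 × 10^-8 − 2.41429 × 10^-8 = 1.2135 × 10^-8 m⁻¹
v² = GM (2/r − 1/a) = 1.06763 × 10^10 m²/s²
v = 103326 m/s ≈ 103.3 km/s

Final answer: 103.3 km/s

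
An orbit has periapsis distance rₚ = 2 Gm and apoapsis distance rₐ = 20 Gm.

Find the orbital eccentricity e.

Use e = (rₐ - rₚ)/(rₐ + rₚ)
rₚ = 2 Gm = 2 × 10^9 m
rₐ = 20 Gm = 2 × 10^10 m
rₐ − rₚ = 1.8 × 10^10 m
rₐ + rₚ = 2.2 × 10^10 m
e = (rₐ − rₚ)/(rₐ + rₚ) = 0.818182

Final answer: e = 0.8182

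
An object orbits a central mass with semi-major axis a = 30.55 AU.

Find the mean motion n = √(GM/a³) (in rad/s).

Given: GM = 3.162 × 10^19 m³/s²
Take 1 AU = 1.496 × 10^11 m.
a = 30.55 AU = 4.57028 × 10^12 m
GM = 3.162 × 10^19 m³/s²
a³ = 9.54615 × 10^37 m³
GM/a³ = (3.162 × 10^19) / (9.54615 × 10^37) = 3.31233 × 10^-19 s⁻²
n = √(GM/a³) = 5.75528 × 10^-10 rad/s ≈ 5.755 × 10^-10 rad/s

Final answer: n = 5.755 × 10^-10 rad/s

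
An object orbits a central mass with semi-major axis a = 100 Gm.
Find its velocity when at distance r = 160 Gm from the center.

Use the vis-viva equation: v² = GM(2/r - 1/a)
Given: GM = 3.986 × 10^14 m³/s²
a = 100 Gm = 1 × 10^11 m
r = 160 Gm = 1.6 × 10^11 m
GM = 3.986 × 10^14 m³/s²
2/r − 1/a = 1.25 × 10^-11 − 1 × 10^-11 = 2.5 × 10^-12 m⁻¹
v² = GM (2/r − 1/a) = 996.5 m²/s²
v = 31.5674 m/s ≈ 31.57 m/s

Final answer: 31.57 m/s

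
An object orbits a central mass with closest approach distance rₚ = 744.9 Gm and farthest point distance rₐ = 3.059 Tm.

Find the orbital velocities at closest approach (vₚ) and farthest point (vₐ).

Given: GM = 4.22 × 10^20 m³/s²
rₚ = 744.9 Gm = 7.449 × 10^11 m
rₐ = 3.059 Tm = 3.059 × 10^12 m
GM = 4.22 × 10^20 m³/s²
a = (rₚ + rₐ)/2 = 1.90195 × 10^12 m
Vis-viva: v² = GM (2/r − 1/a)
vₚ² = 4.22 × 10^20 × (2.68492 × 10^-12 − 5.25776 × 10^-13) = 9.1116 × 10^8 m²/s²
vₚ = 30185.4 m/s ≈ 30.19 km/s
vₐ² = 4.22 × 10^20 × (6.53808 × 10^-13 − 5.25776 × 10^-13) = 5.40296 × 10^7 m²/s²
vₐ = 7350.48 m/s ≈ 7.35 km/s

Final answer: vₚ = 30.19 km/s, vₐ = 7.35 km/s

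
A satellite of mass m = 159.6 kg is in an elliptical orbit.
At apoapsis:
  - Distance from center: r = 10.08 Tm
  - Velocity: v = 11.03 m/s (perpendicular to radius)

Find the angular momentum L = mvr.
r = 10.08 Tm = 1.008 × 10^13 m
v = 11.03 m/s
vr = 11.03 × 1.008 × 10^13 = 1.11182 × 10^14 m²/s
L = m × vr = 159.6 × 1.11182 × 10^14 = 1.77447 × 10^16 kg·m²/s ≈ 1.774 × 10^16 kg·m²/s

Final answer: L = 1.774 × 10^16 kg·m²/s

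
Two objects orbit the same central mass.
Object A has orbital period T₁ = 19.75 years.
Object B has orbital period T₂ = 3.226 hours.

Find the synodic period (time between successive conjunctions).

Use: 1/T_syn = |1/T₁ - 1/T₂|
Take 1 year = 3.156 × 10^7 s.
T₁ = 19.75 years = 6.2331 × 10^8 s
T₂ = 3.226 hours = 11613.6 s
1/T₁ = 1.60434 × 10^-9 s⁻¹
1/T₂ = 8.61059 × 10^-5 s⁻¹
|1/T₁ − 1/T₂| = 8.61043 × 10^-5 s⁻¹
T_syn = 1 / |1/T₁ − 1/T₂| = 11613.8 s ≈ 3.226 hours

Final answer: T_syn = 3.226 hours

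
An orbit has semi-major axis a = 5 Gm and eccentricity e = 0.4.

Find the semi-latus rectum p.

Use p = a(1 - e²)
a = 5 Gm = 5 × 10^9 m
e = 0.4,  e² = 0.16,  1 − e² = 0.84
p = a(1 − e²) = 5 × 10^9 m × 0.84 = 4.2 × 10^9 m ≈ 4.2 Gm

Final answer: p = 4.2 Gm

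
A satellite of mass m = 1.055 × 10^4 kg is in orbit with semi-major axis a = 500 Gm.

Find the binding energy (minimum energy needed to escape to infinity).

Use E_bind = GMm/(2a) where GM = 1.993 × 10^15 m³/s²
a = 500 Gm = 5 × 10^11 m
GM = 1.993 × 10^15 m³/s²
m = 1.055 × 10^4 kg
GMm = 1.993 × 10^15 × 10550 = 2.10262 × 10^19 m³·kg/s²
2a = 1 × 10^12 m
E_bind = GMm/(2a) = 2.10262 × 10^7 J ≈ 21.03 MJ

Final answer: 21.03 MJ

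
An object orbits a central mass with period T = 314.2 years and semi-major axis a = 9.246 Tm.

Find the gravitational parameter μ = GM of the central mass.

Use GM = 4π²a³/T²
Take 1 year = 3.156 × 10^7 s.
T = 314.2 years = 9.91615 × 10^9 s
a = 9.246 Tm = 9.246 × 10^12 m
a³ = 7.90427 × 10^38 m³
T² = 9.83301 × 10^19 s²
GM = 4π² × (7.90427 × 10^38) / (9.83301 × 10^19) = 3.17347 × 10^20 m³/s²
GM ≈ 3.173 × 10^20 m³/s²

Final answer: GM = 3.173 × 10^20 m³/s²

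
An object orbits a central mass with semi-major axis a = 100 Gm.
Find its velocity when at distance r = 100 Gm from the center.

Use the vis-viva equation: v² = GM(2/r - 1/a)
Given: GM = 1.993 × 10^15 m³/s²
a = 100 Gm = 1 × 10^11 m
r = 100 Gm = 1 × 10^11 m
GM = 1.993 × 10^15 m³/s²
2/r − 1/a = 2 × 10^-11 − 1 × 10^-11 = 1 × 10^-11 m⁻¹
v² = GM (2/r − 1/a) = 19930 m²/s²
v = 141.174 m/s ≈ 141.2 m/s

Final answer: 141.2 m/s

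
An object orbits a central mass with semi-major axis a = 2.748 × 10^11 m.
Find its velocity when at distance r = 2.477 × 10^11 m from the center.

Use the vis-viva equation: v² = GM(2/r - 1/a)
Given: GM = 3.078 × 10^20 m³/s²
a = 2.748 × 10^11 m
r = 2.477 × 10^11 m
GM = 3.078 × 10^20 m³/s²
2/r − 1/a = 8.07428 × 10^-12 − 3.63901 × 10^-12 = 4.43527 × 10^-12 m⁻¹
v² = GM (2/r − 1/a) = 1.36518 × 10^9 m²/s²
v = 36948.3 m/s ≈ 36.95 km/s

Final answer: 36.95 km/s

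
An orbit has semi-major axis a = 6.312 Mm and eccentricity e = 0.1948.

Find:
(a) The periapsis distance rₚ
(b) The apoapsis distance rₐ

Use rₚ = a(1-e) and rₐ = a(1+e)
a = 6.312 Mm = 6.312 × 10^6 m
e = 0.1948:  1 − e = 0.8052,  1 + e = 1.1948
(a) rₚ = a(1 − e) = 6.312 × 10^6 m × 0.8052 = 5.08242 × 10^6 m ≈ 5.082 Mm
(b) rₐ = a(1 + e) = 6.312 × 10^6 m × 1.1948 = 7.54158 × 10^6 m ≈ 7.542 Mm

Final answer:
(a) rₚ = 5.082 Mm
(b) rₐ = 7.542 Mm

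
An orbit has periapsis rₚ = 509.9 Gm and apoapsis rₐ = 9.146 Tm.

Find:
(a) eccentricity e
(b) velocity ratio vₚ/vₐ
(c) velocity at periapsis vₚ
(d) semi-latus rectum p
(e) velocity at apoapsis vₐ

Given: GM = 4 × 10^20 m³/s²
rₚ = 509.9 Gm = 5.099 × 10^11 m
rₐ = 9.146 Tm = 9.146 × 10^12 m
GM = 4 × 10^20 m³/s²
a = (rₚ + rₐ)/2 = 4.82795 × 10^12 m
e = (rₐ − rₚ)/(rₐ + rₚ) = (8.6361 × 10^12) / (9.6559 × 10^12) = 0.894386
(a) e = 0.894386 ≈ 0.8944
(b) vₚ/vₐ = rₐ/rₚ (angular momentum) = (9.146 × 10^12) / (5.099 × 10^11) = 17.9369 ≈ 17.94
(c) vₚ² = GM (2/rₚ − 1/a) = 4 × 10^20 × (3.92234 × 10^-12 − 2.07127 × 10^-13) = 1.48608 × 10^9 m²/s²;  vₚ = 38549.8 m/s ≈ 38.55 km/s
(d) 1 − e² = 0.200074;  p = a(1 − e²) = 4.82795 × 10^12 × 0.200074 = 9.65947 × 10^11 m ≈ 965.9 Gm
(e) vₐ² = GM (2/rₐ − 1/a) = 4 × 10^20 × (2.18675 × 10^-13 − 2.07127 × 10^-13) = 4.61903 × 10^6 m²/s²;  vₐ = 2149.19 m/s ≈ 2.149 km/s

Final answer:
(a) eccentricity e = 0.8944
(b) velocity ratio vₚ/vₐ = 17.94
(c) velocity at periapsis vₚ = 38.55 km/s
(d) semi-latus rectum p = 965.9 Gm
(e) velocity at apoapsis vₐ = 2.149 km/s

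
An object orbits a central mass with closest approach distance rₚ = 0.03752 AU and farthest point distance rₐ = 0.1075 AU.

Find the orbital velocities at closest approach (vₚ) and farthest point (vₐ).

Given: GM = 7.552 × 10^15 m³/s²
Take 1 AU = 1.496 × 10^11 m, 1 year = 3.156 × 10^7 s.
rₚ = 0.03752 AU = 5.61299 × 10^9 m
rₐ = 0.1075 AU = 1.6082 × 10^10 m
GM = 7.552 × 10^15 m³/s²
a = (rₚ + rₐ)/2 = 1.08475 × 10^10 m
Vis-viva: v² = GM (2/r − 1/a)
vₚ² = 7.552 × 10^15 × (3.56316 × 10^-10 − 9.21872 × 10^-11) = 1.9947 × 10^6 m²/s²
vₚ = 1412.34 m/s ≈ 0.298 AU/year
vₐ² = 7.552 × 10^15 × (1.24363 × 10^-10 − 9.21872 × 10^-11) = 242989 m²/s²
vₐ = 492.939 m/s ≈ 0.104 AU/year

Final answer: vₚ = 0.298 AU/year, vₐ = 0.104 AU/year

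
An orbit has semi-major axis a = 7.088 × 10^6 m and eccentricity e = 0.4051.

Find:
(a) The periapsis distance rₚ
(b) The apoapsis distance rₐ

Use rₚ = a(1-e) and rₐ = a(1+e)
a = 7.088 × 10^6 m
e = 0.4051:  1 − e = 0.5949,  1 + e = 1.4051
(a) rₚ = a(1 − e) = 7.088 × 10^6 m × 0.5949 = 4.21665 × 10^6 m ≈ 4.217 × 10^6 m
(b) rₐ = a(1 + e) = 7.088 × 10^6 m × 1.4051 = 9.95935 × 10^6 m ≈ 9.959 × 10^6 m

Final answer:
(a) rₚ = 4.217 × 10^6 m
(b) rₐ = 9.959 × 10^6 m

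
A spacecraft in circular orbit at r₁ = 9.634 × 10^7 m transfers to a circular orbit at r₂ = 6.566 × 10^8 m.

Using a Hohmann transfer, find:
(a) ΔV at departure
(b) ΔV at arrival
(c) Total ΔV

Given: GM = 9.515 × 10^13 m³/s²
r₁ = 9.634 × 10^7 m
r₂ = 6.566 × 10^8 m
GM = 9.515 × 10^13 m³/s²
Transfer ellipse: a_t = (r₁ + r₂)/2 = 3.7647 × 10^8 m
Circular speed at r₁: v₁ = √(GM/r₁) = 993.805 m/s
Transfer speed at r₁ (periapsis): v₁ₜ = √(GM(2/r₁ − 1/a_t)) = 1312.46 m/s
(a) ΔV₁ = v₁ₜ − v₁ = 318.656 m/s ≈ 318.7 m/s
Circular speed at r₂: v₂ = √(GM/r₂) = 380.675 m/s
Transfer speed at r₂ (apoapsis): v₂ₜ = √(GM(2/r₂ − 1/a_t)) = 192.572 m/s
(b) ΔV₂ = v₂ − v₂ₜ = 188.103 m/s ≈ 188.1 m/s
(c) ΔV_total = ΔV₁ + ΔV₂ = 506.759 m/s ≈ 506.8 m/s

Final answer:
(a) ΔV₁ = 318.7 m/s
(b) ΔV₂ = 188.1 m/s
(c) ΔV_total = 506.8 m/s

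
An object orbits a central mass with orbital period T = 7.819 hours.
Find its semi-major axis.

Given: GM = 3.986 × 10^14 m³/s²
T = 7.819 hours = 28148.4 s
GM = 3.986 × 10^14 m³/s²
Kepler's third law: a³ = GM T² / (4π²)
T² = 7.92332 × 10^8 s²
a³ = (3.986 × 10^14) × (7.92332 × 10^8) / (4π²) = 7.99991 × 10^21 m³
a = (a³)^(1/3) = 1.99999 × 10^7 m ≈ 20 Mm

Final answer: 20 Mm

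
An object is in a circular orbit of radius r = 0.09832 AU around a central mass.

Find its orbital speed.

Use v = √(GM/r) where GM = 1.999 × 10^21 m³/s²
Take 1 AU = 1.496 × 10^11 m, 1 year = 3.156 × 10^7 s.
r = 0.09832 AU = 1.47087 × 10^10 m
GM = 1.999 × 10^21 m³/s²
GM/r = (1.999 × 10^21) / (1.47087 × 10^10) = 1.35906 × 10^11 m²/s²
v = √(GM/r) = 368655 m/s ≈ 77.77 AU/year

Final answer: 77.77 AU/year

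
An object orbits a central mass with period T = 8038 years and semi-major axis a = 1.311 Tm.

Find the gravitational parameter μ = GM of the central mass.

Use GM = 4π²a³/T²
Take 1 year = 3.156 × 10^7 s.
T = 8038 years = 2.53679 × 10^11 s
a = 1.311 Tm = 1.311 × 10^12 m
a³ = 2.25324 × 10^36 m³
T² = 6.43532 × 10^22 s²
GM = 4π² × (2.25324 × 10^36) / (6.43532 × 10^22) = 1.38229 × 10^15 m³/s²
GM ≈ 1.382 × 10^15 m³/s²

Final answer: GM = 1.382 × 10^15 m³/s²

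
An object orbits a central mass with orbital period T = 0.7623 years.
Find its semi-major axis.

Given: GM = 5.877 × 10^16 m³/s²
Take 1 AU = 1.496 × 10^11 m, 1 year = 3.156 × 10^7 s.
T = 0.7623 years = 2.40582 × 10^7 s
GM = 5.877 × 10^16 m³/s²
Kepler's third law: a³ = GM T² / (4π²)
T² = 5.78796 × 10^14 s²
a³ = (5.877 × 10^16) × (5.78796 × 10^14) / (4π²) = 8.61632 × 10^29 m³
a = (a³)^(1/3) = 9.5157 × 10^9 m ≈ 0.06361 AU

Final answer: 0.06361 AU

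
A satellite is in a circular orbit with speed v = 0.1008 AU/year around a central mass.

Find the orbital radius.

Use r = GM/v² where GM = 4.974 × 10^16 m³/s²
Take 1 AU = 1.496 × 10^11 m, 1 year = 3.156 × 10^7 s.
v = 0.1008 AU/year = 477.81 m/s
GM = 4.974 × 10^16 m³/s²
v² = 228302 m²/s²
r = GM/v² = (4.974 × 10^16) / 228302 = 2.17869 × 10^11 m ≈ 1.456 AU

Final answer: 1.456 AU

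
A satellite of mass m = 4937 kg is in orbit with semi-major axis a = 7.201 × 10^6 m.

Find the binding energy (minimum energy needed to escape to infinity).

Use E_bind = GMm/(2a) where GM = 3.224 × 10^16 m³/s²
a = 7.201 × 10^6 m
GM = 3.224 × 10^16 m³/s²
m = 4937 kg
GMm = 3.224 × 10^16 × 4937 = 1.59169 × 10^20 m³·kg/s²
2a = 1.4402 × 10^7 m
E_bind = GMm/(2a) = 1.10519 × 10^13 J ≈ 11.05 TJ

Final answer: 11.05 TJ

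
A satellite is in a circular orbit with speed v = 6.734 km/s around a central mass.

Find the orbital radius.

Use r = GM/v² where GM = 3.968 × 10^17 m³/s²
v = 6.734 km/s = 6734 m/s
GM = 3.968 × 10^17 m³/s²
v² = 4.53468 × 10^7 m²/s²
r = GM/v² = (3.968 × 10^17) / (4.53468 × 10^7) = 8.75035 × 10^9 m ≈ 8.75 Gm

Final answer: 8.75 Gm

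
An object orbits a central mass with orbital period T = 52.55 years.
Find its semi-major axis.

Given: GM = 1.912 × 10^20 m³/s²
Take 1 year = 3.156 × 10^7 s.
T = 52.55 years = 1.65848 × 10^9 s
GM = 1.912 × 10^20 m³/s²
Kepler's third law: a³ = GM T² / (4π²)
T² = 2.75055 × 10^18 s²
a³ = (1.912 × 10^20) × (2.75055 × 10^18) / (4π²) = 1.33213 × 10^37 m³
a = (a³)^(1/3) = 2.37055 × 10^12 m ≈ 2.371 Tm

Final answer: 2.371 Tm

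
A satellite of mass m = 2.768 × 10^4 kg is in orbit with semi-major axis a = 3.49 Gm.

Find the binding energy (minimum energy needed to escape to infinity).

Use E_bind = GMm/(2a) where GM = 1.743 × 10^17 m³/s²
a = 3.49 Gm = 3.49 × 10^9 m
GM = 1.743 × 10^17 m³/s²
m = 2.768 × 10^4 kg
GMm = 1.743 × 10^17 × 27680 = 4.82462 × 10^21 m³·kg/s²
2a = 6.98 × 10^9 m
E_bind = GMm/(2a) = 6.91207 × 10^11 J ≈ 691.2 GJ

Final answer: 691.2 GJ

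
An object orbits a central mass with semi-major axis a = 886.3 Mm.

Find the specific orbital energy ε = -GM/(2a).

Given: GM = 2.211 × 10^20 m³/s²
a = 886.3 Mm = 8.863 × 10^8 m
GM = 2.211 × 10^20 m³/s²
2a = 1.7726 × 10^9 m
ε = −GM/(2a) = -1.24732 × 10^11 J/kg ≈ -124.7 GJ/kg

Final answer: -124.7 GJ/kg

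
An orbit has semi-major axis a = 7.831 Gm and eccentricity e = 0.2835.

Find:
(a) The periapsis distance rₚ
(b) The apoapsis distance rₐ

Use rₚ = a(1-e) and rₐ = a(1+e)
a = 7.831 Gm = 7.831 × 10^9 m
e = 0.2835:  1 − e = 0.7165,  1 + e = 1.2835
(a) rₚ = a(1 − e) = 7.831 × 10^9 m × 0.7165 = 5.61091 × 10^9 m ≈ 5.611 Gm
(b) rₐ = a(1 + e) = 7.831 × 10^9 m × 1.2835 = 1.00511 × 10^10 m ≈ 10.05 Gm

Final answer:
(a) rₚ = 5.611 Gm
(b) rₐ = 10.05 Gm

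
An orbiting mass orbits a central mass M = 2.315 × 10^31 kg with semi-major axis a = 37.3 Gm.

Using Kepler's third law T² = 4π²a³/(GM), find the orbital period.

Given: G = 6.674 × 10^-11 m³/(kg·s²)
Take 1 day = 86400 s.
M = 2.315 × 10^31 kg
GM = G × M = 6.674 × 10^-11 × 2.315 × 10^31 = 1.54503 × 10^21 m³/s²
a = 37.3 Gm = 3.73 × 10^10 m
a³ = 5.18951 × 10^31 m³
T = 2π √(a³/GM) = 2π √((5.18951 × 10^31) / (1.54503 × 10^21)) = 2π × 183271 s
T = 1.15153 × 10^6 s ≈ 13.33 days

Final answer: 13.33 days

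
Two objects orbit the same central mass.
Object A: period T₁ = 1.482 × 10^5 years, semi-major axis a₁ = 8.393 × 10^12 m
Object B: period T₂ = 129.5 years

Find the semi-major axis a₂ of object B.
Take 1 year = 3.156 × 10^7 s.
T₁ = 1.482 × 10^5 years = 4.67719 × 10^12 s
T₂ = 129.5 years = 4.08702 × 10^9 s
a₁ = 8.393 × 10^12 m
Kepler's third law: (T₂/T₁)² = (a₂/a₁)³  ⇒  a₂ = a₁ (T₂/T₁)^(2/3)
T₂/T₁ = 0.000873819
(T₂/T₁)^(2/3) = 0.00914003
a₂ = 8.393 × 10^12 m × 0.00914003 = 7.67123 × 10^10 m ≈ 7.671 × 10^10 m

Final answer: a₂ = 7.671 × 10^10 m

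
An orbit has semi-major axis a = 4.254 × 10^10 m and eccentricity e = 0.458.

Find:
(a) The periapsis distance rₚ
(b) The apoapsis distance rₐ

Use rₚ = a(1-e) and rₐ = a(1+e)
a = 4.254 × 10^10 m
e = 0.458:  1 − e = 0.542,  1 + e = 1.458
(a) rₚ = a(1 − e) = 4.254 × 10^10 m × 0.542 = 2.30567 × 10^10 m ≈ 2.306 × 10^10 m
(b) rₐ = a(1 + e) = 4.254 × 10^10 m × 1.458 = 6.20233 × 10^10 m ≈ 6.202 × 10^10 m

Final answer:
(a) rₚ = 2.306 × 10^10 m
(b) rₐ = 6.202 × 10^10 m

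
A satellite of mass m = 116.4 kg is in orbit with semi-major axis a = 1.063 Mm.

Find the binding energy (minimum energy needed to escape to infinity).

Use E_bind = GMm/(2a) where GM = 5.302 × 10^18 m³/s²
a = 1.063 Mm = 1.063 × 10^6 m
GM = 5.302 × 10^18 m³/s²
m = 116.4 kg
GMm = 5.302 × 10^18 × 116.4 = 6.17153 × 10^20 m³·kg/s²
2a = 2.126 × 10^6 m
E_bind = GMm/(2a) = 2.90288 × 10^14 J ≈ 290.3 TJ

Final answer: 290.3 TJ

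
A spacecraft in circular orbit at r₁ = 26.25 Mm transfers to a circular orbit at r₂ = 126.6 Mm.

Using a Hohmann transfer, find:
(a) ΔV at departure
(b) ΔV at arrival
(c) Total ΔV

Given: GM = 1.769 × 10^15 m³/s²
r₁ = 26.25 Mm = 2.625 × 10^7 m
r₂ = 126.6 Mm = 1.266 × 10^8 m
GM = 1.769 × 10^15 m³/s²
Transfer ellipse: a_t = (r₁ + r₂)/2 = 7.6425 × 10^7 m
Circular speed at r₁: v₁ = √(GM/r₁) = 8209.17 m/s
Transfer speed at r₁ (periapsis): v₁ₜ = √(GM(2/r₁ − 1/a_t)) = 10565.7 m/s
(a) ΔV₁ = v₁ₜ − v₁ = 2356.53 m/s ≈ 2.357 km/s
Circular speed at r₂: v₂ = √(GM/r₂) = 3738.07 m/s
Transfer speed at r₂ (apoapsis): v₂ₜ = √(GM(2/r₂ − 1/a_t)) = 2190.76 m/s
(b) ΔV₂ = v₂ − v₂ₜ = 1547.31 m/s ≈ 1.547 km/s
(c) ΔV_total = ΔV₁ + ΔV₂ = 3903.84 m/s ≈ 3.904 km/s

Final answer:
(a) ΔV₁ = 2.357 km/s
(b) ΔV₂ = 1.547 km/s
(c) ΔV_total = 3.904 km/s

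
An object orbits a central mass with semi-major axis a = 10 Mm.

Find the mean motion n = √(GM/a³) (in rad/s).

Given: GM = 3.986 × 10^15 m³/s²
a = 10 Mm = 1 × 10^7 m
GM = 3.986 × 10^15 m³/s²
a³ = 1 × 10^21 m³
GM/a³ = (3.986 × 10^15) / (1 × 10^21) = 3.986 × 10^-6 s⁻²
n = √(GM/a³) = 0.0019965 rad/s ≈ 0.001996 rad/s

Final answer: n = 0.001996 rad/s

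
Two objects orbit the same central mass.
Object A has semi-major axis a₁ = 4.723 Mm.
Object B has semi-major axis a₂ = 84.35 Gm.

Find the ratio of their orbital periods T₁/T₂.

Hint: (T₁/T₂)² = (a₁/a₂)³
a₁ = 4.723 Mm = 4.723 × 10^6 m
a₂ = 84.35 Gm = 8.435 × 10^10 m
a₁/a₂ = 5.59929 × 10^-5
T₁/T₂ = (a₁/a₂)^(3/2) = (5.59929 × 10^-5)^1.5 = 4.18986 × 10^-7

Final answer: T₁/T₂ = 4.19 × 10^-7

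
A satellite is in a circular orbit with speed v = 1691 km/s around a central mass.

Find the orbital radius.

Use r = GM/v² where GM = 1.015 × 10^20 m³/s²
v = 1691 km/s = 1.691 × 10^6 m/s
GM = 1.015 × 10^20 m³/s²
v² = 2.85948 × 10^12 m²/s²
r = GM/v² = (1.015 × 10^20) / (2.85948 × 10^12) = 3.5496 × 10^7 m ≈ 3.55 × 10^7 m

Final answer: 3.55 × 10^7 m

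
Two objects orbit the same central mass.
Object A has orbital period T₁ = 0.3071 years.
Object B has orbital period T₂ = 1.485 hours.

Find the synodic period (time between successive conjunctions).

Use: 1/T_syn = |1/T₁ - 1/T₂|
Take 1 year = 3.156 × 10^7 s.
T₁ = 0.3071 years = 9.69208 × 10^6 s
T₂ = 1.485 hours = 5346 s
1/T₁ = 1.03177 × 10^-7 s⁻¹
1/T₂ = 0.000187056 s⁻¹
|1/T₁ − 1/T₂| = 0.000186953 s⁻¹
T_syn = 1 / |1/T₁ − 1/T₂| = 5348.95 s ≈ 1.486 hours

Final answer: T_syn = 1.486 hours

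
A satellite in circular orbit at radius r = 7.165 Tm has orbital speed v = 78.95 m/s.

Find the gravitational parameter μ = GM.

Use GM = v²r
r = 7.165 Tm = 7.165 × 10^12 m
v = 78.95 m/s
v² = 6233.1 m²/s²
GM = v²r = 6233.1 × 7.165 × 10^12 = 4.46602 × 10^16 m³/s²
GM ≈ 4.466 × 10^16 m³/s²

Final answer: GM = 4.466 × 10^16 m³/s²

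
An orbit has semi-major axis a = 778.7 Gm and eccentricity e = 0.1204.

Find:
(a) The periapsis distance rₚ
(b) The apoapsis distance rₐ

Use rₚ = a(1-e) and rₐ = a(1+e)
a = 778.7 Gm = 7.787 × 10^11 m
e = 0.1204:  1 − e = 0.8796,  1 + e = 1.1204
(a) rₚ = a(1 − e) = 7.787 × 10^11 m × 0.8796 = 6.84945 × 10^11 m ≈ 684.9 Gm
(b) rₐ = a(1 + e) = 7.787 × 10^11 m × 1.1204 = 8.72455 × 10^11 m ≈ 872.5 Gm

Final answer:
(a) rₚ = 684.9 Gm
(b) rₐ = 872.5 Gm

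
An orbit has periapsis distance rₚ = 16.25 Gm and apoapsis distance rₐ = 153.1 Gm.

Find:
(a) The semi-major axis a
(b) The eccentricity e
rₚ = 16.25 Gm = 1.625 × 10^10 m
rₐ = 153.1 Gm = 1.531 × 10^11 m
(a) a = (rₚ + rₐ)/2 = 8.4675 × 10^10 m ≈ 84.67 Gm
(b) e = (rₐ − rₚ)/(rₐ + rₚ) = (1.3685 × 10^11) / (1.6935 × 10^11) = 0.80809

Final answer:
(a) a = 84.67 Gm
(b) e = 0.8081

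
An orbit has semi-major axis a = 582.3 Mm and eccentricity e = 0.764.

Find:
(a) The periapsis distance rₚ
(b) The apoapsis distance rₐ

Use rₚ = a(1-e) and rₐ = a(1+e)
a = 582.3 Mm = 5.823 × 10^8 m
e = 0.764:  1 − e = 0.236,  1 + e = 1.764
(a) rₚ = a(1 − e) = 5.823 × 10^8 m × 0.236 = 1.37423 × 10^8 m ≈ 137.4 Mm
(b) rₐ = a(1 + e) = 5.823 × 10^8 m × 1.764 = 1.02718 × 10^9 m ≈ 1.027 Gm

Final answer:
(a) rₚ = 137.4 Mm
(b) rₐ = 1.027 Gm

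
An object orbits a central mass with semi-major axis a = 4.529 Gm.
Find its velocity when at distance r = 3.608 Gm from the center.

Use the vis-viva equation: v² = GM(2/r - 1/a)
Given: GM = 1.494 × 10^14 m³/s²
a = 4.529 Gm = 4.529 × 10^9 m
r = 3.608 Gm = 3.608 × 10^9 m
GM = 1.494 × 10^14 m³/s²
2/r − 1/a = 5.54324 × 10^-10 − 2.20799 × 10^-10 = 3.33524 × 10^-10 m⁻¹
v² = GM (2/r − 1/a) = 49828.6 m²/s²
v = 223.223 m/s ≈ 223.2 m/s

Final answer: 223.2 m/s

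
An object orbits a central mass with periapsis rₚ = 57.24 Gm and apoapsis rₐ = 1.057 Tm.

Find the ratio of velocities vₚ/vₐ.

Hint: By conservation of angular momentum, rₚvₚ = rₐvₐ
rₚ = 57.24 Gm = 5.724 × 10^10 m
rₐ = 1.057 Tm = 1.057 × 10^12 m
rₚvₚ = rₐvₐ  ⇒  vₚ/vₐ = rₐ/rₚ
vₚ/vₐ = (1.057 × 10^12) / (5.724 × 10^10) = 18.4661

Final answer: vₚ/vₐ = 18.47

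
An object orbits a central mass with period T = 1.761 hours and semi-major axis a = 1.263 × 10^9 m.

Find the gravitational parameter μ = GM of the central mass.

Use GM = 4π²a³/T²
T = 1.761 hours = 6339.6 s
a = 1.263 × 10^9 m
a³ = 2.0147 × 10^27 m³
T² = 4.01905 × 10^7 s²
GM = 4π² × (2.0147 × 10^27) / (4.01905 × 10^7) = 1.979 × 10^21 m³/s²
GM ≈ 1.979 × 10^21 m³/s²

Final answer: GM = 1.979 × 10^21 m³/s²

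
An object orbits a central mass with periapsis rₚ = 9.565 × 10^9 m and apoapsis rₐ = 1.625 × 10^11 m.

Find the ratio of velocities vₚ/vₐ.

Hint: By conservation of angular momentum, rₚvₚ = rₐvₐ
rₚ = 9.565 × 10^9 m
rₐ = 1.625 × 10^11 m
rₚvₚ = rₐvₐ  ⇒  vₚ/vₐ = rₐ/rₚ
vₚ/vₐ = (1.625 × 10^11) / (9.565 × 10^9) = 16.989

Final answer: vₚ/vₐ = 16.99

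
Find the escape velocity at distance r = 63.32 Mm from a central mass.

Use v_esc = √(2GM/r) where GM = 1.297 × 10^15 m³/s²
r = 63.32 Mm = 6.332 × 10^7 m
GM = 1.297 × 10^15 m³/s²
2GM/r = 2 × (1.297 × 10^15) / (6.332 × 10^7) = 4.09665 × 10^7 m²/s²
v_esc = √(2GM/r) = 6400.51 m/s ≈ 6.401 km/s

Final answer: 6.401 km/s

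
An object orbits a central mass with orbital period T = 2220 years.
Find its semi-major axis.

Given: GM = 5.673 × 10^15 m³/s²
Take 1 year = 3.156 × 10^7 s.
T = 2220 years = 7.00632 × 10^10 s
GM = 5.673 × 10^15 m³/s²
Kepler's third law: a³ = GM T² / (4π²)
T² = 4.90885 × 10^21 s²
a³ = (5.673 × 10^15) × (4.90885 × 10^21) / (4π²) = 7.05396 × 10^35 m³
a = (a³)^(1/3) = 8.9018 × 10^11 m ≈ 890.2 Gm

Final answer: 890.2 Gm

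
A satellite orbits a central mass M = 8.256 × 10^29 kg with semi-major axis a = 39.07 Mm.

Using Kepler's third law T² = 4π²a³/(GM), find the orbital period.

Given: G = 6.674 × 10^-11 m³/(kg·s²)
M = 8.256 × 10^29 kg
GM = G × M = 6.674 × 10^-11 × 8.256 × 10^29 = 5.51005 × 10^19 m³/s²
a = 39.07 Mm = 3.907 × 10^7 m
a³ = 5.9639 × 10^22 m³
T = 2π √(a³/GM) = 2π √((5.9639 × 10^22) / (5.51005 × 10^19)) = 2π × 32.8993 s
T = 206.713 s ≈ 3.445 minutes

Final answer: 3.445 minutes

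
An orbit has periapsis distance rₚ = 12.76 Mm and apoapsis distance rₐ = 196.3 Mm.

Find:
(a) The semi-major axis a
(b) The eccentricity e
rₚ = 12.76 Mm = 1.276 × 10^7 m
rₐ = 196.3 Mm = 1.963 × 10^8 m
(a) a = (rₚ + rₐ)/2 = 1.0453 × 10^8 m ≈ 104.5 Mm
(b) e = (rₐ − rₚ)/(rₐ + rₚ) = (1.8354 × 10^8) / (2.0906 × 10^8) = 0.87793

Final answer:
(a) a = 104.5 Mm
(b) e = 0.8779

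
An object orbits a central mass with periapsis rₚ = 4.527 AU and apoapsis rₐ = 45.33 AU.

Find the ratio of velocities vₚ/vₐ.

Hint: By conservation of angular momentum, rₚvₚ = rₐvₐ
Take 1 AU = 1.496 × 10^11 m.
rₚ = 4.527 AU = 6.77239 × 10^11 m
rₐ = 45.33 AU = 6.78137 × 10^12 m
rₚvₚ = rₐvₐ  ⇒  vₚ/vₐ = rₐ/rₚ
vₚ/vₐ = (6.78137 × 10^12) / (6.77239 × 10^11) = 10.0133

Final answer: vₚ/vₐ = 10.01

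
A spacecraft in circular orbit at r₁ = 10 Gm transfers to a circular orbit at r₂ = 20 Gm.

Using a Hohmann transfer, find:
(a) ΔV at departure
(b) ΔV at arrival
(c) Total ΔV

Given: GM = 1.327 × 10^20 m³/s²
r₁ = 10 Gm = 1 × 10^10 m
r₂ = 20 Gm = 2 × 10^10 m
GM = 1.327 × 10^20 m³/s²
Transfer ellipse: a_t = (r₁ + r₂)/2 = 1.5 × 10^10 m
Circular speed at r₁: v₁ = √(GM/r₁) = 115195 m/s
Transfer speed at r₁ (periapsis): v₁ₜ = √(GM(2/r₁ − 1/a_t)) = 133016 m/s
(a) ΔV₁ = v₁ₜ − v₁ = 17820.8 m/s ≈ 17.82 km/s
Circular speed at r₂: v₂ = √(GM/r₂) = 81455.5 m/s
Transfer speed at r₂ (apoapsis): v₂ₜ = √(GM(2/r₂ − 1/a_t)) = 66508.1 m/s
(b) ΔV₂ = v₂ − v₂ₜ = 14947.4 m/s ≈ 14.95 km/s
(c) ΔV_total = ΔV₁ + ΔV₂ = 32768.2 m/s ≈ 32.77 km/s

Final answer:
(a) ΔV₁ = 17.82 km/s
(b) ΔV₂ = 14.95 km/s
(c) ΔV_total = 32.77 km/s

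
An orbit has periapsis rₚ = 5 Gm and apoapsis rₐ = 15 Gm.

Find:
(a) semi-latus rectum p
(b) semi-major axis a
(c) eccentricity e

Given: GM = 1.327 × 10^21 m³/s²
rₚ = 5 Gm = 5 × 10^9 m
rₐ = 15 Gm = 1.5 × 10^10 m
GM = 1.327 × 10^21 m³/s²
a = (rₚ + rₐ)/2 = 1 × 10^10 m
e = (rₐ − rₚ)/(rₐ + rₚ) = (1 × 10^10) / (2 × 10^10) = 0.5
(a) 1 − e² = 0.75;  p = a(1 − e²) = 1 × 10^10 × 0.75 = 7.5 × 10^9 m ≈ 7.5 Gm
(b) a = 1 × 10^10 m ≈ 10 Gm
(c) e = 0.5 ≈ 0.5

Final answer:
(a) semi-latus rectum p = 7.5 Gm
(b) semi-major axis a = 10 Gm
(c) eccentricity e = 0.5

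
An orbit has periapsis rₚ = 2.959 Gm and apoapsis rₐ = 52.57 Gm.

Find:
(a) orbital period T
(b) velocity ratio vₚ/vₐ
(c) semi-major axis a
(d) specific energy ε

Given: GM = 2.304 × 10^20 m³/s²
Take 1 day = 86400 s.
rₚ = 2.959 Gm = 2.959 × 10^9 m
rₐ = 52.57 Gm = 5.257 × 10^10 m
GM = 2.304 × 10^20 m³/s²
a = (rₚ + rₐ)/2 = 2.77645 × 10^10 m
e = (rₐ − rₚ)/(rₐ + rₚ) = (4.9611 × 10^10) / (5.5529 × 10^10) = 0.893425
(a) a³ = 2.14027 × 10^31 m³;  T = 2π √(a³/GM) = 2π × 304785 s = 1.91502 × 10^6 s ≈ 22.16 days
(b) vₚ/vₐ = rₐ/rₚ (angular momentum) = (5.257 × 10^10) / (2.959 × 10^9) = 17.7661 ≈ 17.77
(c) a = 2.77645 × 10^10 m ≈ 27.76 Gm
(d) 2a = 5.5529 × 10^10 m;  ε = −GM/(2a) = -4.14918 × 10^9 J/kg ≈ -4.149 GJ/kg

Final answer:
(a) orbital period T = 22.16 days
(b) velocity ratio vₚ/vₐ = 17.77
(c) semi-major axis a = 27.76 Gm
(d) specific energy ε = -4.149 GJ/kg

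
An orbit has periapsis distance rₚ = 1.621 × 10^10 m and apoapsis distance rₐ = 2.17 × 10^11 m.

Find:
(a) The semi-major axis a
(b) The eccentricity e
rₚ = 1.621 × 10^10 m
rₐ = 2.17 × 10^11 m
(a) a = (rₚ + rₐ)/2 = 1.16605 × 10^11 m ≈ 1.166 × 10^11 m
(b) e = (rₐ − rₚ)/(rₐ + rₚ) = (2.0079 × 10^11) / (2.3321 × 10^11) = 0.860984

Final answer:
(a) a = 1.166 × 10^11 m
(b) e = 0.861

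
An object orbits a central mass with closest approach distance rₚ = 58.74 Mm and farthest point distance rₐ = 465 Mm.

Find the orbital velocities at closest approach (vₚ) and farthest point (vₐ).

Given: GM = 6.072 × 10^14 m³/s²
rₚ = 58.74 Mm = 5.874 × 10^7 m
rₐ = 465 Mm = 4.65 × 10^8 m
GM = 6.072 × 10^14 m³/s²
a = (rₚ + rₐ)/2 = 2.6187 × 10^8 m
Vis-viva: v² = GM (2/r − 1/a)
vₚ² = 6.072 × 10^14 × (3.40483 × 10^-8 − 3.81869 × 10^-9) = 1.83554 × 10^7 m²/s²
vₚ = 4284.33 m/s ≈ 4.284 km/s
vₐ² = 6.072 × 10^14 × (4.30108 × 10^-9 − 3.81869 × 10^-9) = 292905 m²/s²
vₐ = 541.207 m/s ≈ 541.2 m/s

Final answer: vₚ = 4.284 km/s, vₐ = 541.2 m/s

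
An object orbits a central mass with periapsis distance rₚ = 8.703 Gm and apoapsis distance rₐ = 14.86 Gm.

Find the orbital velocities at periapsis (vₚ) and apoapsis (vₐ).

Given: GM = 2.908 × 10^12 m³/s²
rₚ = 8.703 Gm = 8.703 × 10^9 m
rₐ = 14.86 Gm = 1.486 × 10^10 m
GM = 2.908 × 10^12 m³/s²
a = (rₚ + rₐ)/2 = 1.17815 × 10^10 m
Vis-viva: v² = GM (2/r − 1/a)
vₚ² = 2.908 × 10^12 × (2.29806 × 10^-10 − 8.48788 × 10^-11) = 421.448 m²/s²
vₚ = 20.5292 m/s ≈ 20.53 m/s
vₐ² = 2.908 × 10^12 × (1.3459 × 10^-10 − 8.48788 × 10^-11) = 144.559 m²/s²
vₐ = 12.0233 m/s ≈ 12.02 m/s

Final answer: vₚ = 20.53 m/s, vₐ = 12.02 m/s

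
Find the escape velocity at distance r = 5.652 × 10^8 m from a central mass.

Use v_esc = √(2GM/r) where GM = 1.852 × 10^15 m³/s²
r = 5.652 × 10^8 m
GM = 1.852 × 10^15 m³/s²
2GM/r = 2 × (1.852 × 10^15) / (5.652 × 10^8) = 6.55343 × 10^6 m²/s²
v_esc = √(2GM/r) = 2559.97 m/s ≈ 2.56 km/s

Final answer: 2.56 km/s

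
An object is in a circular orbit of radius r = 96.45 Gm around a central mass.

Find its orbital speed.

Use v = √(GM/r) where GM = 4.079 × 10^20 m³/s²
r = 96.45 Gm = 9.645 × 10^10 m
GM = 4.079 × 10^20 m³/s²
GM/r = (4.079 × 10^20) / (9.645 × 10^10) = 4.22913 × 10^9 m²/s²
v = √(GM/r) = 65031.8 m/s ≈ 65.03 km/s

Final answer: 65.03 km/s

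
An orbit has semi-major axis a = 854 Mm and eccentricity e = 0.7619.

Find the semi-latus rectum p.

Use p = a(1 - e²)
a = 854 Mm = 8.54 × 10^8 m
e = 0.7619,  e² = 0.580492,  1 − e² = 0.419508
p = a(1 − e²) = 8.54 × 10^8 m × 0.419508 = 3.5826 × 10^8 m ≈ 358.3 Mm

Final answer: p = 358.3 Mm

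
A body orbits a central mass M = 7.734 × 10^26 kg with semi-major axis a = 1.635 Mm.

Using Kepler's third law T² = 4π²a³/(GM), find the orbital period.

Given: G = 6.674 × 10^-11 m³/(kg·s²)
M = 7.734 × 10^26 kg
GM = G × M = 6.674 × 10^-11 × 7.734 × 10^26 = 5.16167 × 10^16 m³/s²
a = 1.635 Mm = 1.635 × 10^6 m
a³ = 4.37072 × 10^18 m³
T = 2π √(a³/GM) = 2π √((4.37072 × 10^18) / (5.16167 × 10^16)) = 2π × 9.20198 s
T = 57.8178 s ≈ 57.82 seconds

Final answer: 57.82 seconds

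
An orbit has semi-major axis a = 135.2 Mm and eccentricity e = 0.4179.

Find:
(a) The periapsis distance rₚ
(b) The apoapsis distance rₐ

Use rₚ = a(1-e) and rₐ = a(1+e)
a = 135.2 Mm = 1.352 × 10^8 m
e = 0.4179:  1 − e = 0.5821,  1 + e = 1.4179
(a) rₚ = a(1 − e) = 1.352 × 10^8 m × 0.5821 = 7.86999 × 10^7 m ≈ 78.7 Mm
(b) rₐ = a(1 + e) = 1.352 × 10^8 m × 1.4179 = 1.917 × 10^8 m ≈ 191.7 Mm

Final answer:
(a) rₚ = 78.7 Mm
(b) rₐ = 191.7 Mm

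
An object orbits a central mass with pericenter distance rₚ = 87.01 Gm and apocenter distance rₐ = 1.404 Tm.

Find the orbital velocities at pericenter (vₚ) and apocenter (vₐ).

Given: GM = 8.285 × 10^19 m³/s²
rₚ = 87.01 Gm = 8.701 × 10^10 m
rₐ = 1.404 Tm = 1.404 × 10^12 m
GM = 8.285 × 10^19 m³/s²
a = (rₚ + rₐ)/2 = 7.45505 × 10^11 m
Vis-viva: v² = GM (2/r − 1/a)
vₚ² = 8.285 × 10^19 × (2.29859 × 10^-11 − 1.34137 × 10^-12) = 1.79325 × 10^9 m²/s²
vₚ = 42346.7 m/s ≈ 42.35 km/s
vₐ² = 8.285 × 10^19 × (1.4245 × 10^-12 − 1.34137 × 10^-12) = 6.88722 × 10^6 m²/s²
vₐ = 2624.35 m/s ≈ 2.624 km/s

Final answer: vₚ = 42.35 km/s, vₐ = 2.624 km/s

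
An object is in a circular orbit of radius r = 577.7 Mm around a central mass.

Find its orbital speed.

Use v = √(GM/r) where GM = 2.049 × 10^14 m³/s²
r = 577.7 Mm = 5.777 × 10^8 m
GM = 2.049 × 10^14 m³/s²
GM/r = (2.049 × 10^14) / (5.777 × 10^8) = 354682 m²/s²
v = √(GM/r) = 595.552 m/s ≈ 595.6 m/s

Final answer: 595.6 m/s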